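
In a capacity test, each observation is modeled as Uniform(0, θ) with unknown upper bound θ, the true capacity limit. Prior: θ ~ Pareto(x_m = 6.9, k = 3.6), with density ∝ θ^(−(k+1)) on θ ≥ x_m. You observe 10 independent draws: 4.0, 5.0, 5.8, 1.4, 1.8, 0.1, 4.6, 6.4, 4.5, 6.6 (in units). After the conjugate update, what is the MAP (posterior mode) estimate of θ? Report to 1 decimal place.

A Pareto(scale x_m, shape k) prior on the upper bound θ of Uniform(0, θ) is conjugate: posterior is Pareto(max(x_m, max xᵢ), k + n).
Sample maximum = 6.6; prior scale x_m = 6.9 → posterior scale = max = 6.9.
Posterior shape = 3.6 + 10 = 13.6.
The Pareto density is decreasing on [x_m, ∞), so the mode is x_m = 6.9.

6.9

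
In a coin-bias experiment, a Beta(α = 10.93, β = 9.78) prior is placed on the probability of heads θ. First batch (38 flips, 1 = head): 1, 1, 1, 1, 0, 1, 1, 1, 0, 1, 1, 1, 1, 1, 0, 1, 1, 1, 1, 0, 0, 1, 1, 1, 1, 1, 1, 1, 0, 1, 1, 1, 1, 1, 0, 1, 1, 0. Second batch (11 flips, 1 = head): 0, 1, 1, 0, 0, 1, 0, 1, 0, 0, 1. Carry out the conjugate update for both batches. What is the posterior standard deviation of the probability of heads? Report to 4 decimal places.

0.0564

The Beta prior is conjugate to a Binomial/Bernoulli likelihood; the update adds successes to α and failures to β.
After batch 1: Beta(10.93+30, 9.78+8) = Beta(40.93, 17.78).
After batch 2: Beta(40.93+5, 17.78+6) = Beta(45.93, 23.78).
Var = αβ/((α+β)²(α+β+1)) = 45.93·23.78/(69.71²·70.71) = 0.00317861; SD = √0.00317861 = 0.0564.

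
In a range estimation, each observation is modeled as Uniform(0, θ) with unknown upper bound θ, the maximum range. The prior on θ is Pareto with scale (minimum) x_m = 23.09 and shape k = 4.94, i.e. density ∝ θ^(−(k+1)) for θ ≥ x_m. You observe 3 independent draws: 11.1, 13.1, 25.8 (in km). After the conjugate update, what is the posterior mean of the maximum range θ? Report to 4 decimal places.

A Pareto(scale x_m, shape k) prior on the upper bound θ of Uniform(0, θ) is conjugate: posterior is Pareto(max(x_m, max xᵢ), k + n).
Sample maximum = 25.8; prior scale x_m = 23.09 → posterior scale = max = 25.80.
Posterior shape = 4.94 + 3 = 7.94.
E[θ|data] = k·x_m/(k−1) = 7.94·25.80/6.94 = 29.5176.

29.5176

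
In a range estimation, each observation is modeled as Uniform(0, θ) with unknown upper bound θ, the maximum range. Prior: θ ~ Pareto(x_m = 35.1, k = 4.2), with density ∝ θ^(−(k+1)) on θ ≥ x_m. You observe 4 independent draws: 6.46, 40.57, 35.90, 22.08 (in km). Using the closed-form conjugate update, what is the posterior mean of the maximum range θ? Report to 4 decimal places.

A Pareto(scale x_m, shape k) prior on the upper bound θ of Uniform(0, θ) is conjugate: posterior is Pareto(max(x_m, max xᵢ), k + n).
Sample maximum = 40.57; prior scale x_m = 35.1 → posterior scale = max = 40.57.
Posterior shape = 4.2 + 4 = 8.2.
E[θ|data] = k·x_m/(k−1) = 8.2·40.57/7.2 = 46.2047.

46.2047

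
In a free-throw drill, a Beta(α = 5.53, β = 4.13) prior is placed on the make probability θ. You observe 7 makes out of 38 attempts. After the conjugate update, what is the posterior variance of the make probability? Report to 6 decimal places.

The Beta prior is conjugate to a Binomial/Bernoulli likelihood; the update adds successes to α and failures to β.
Posterior: Beta(α+k, β+n−k) = Beta(5.53+7, 4.13+31) = Beta(12.53, 35.13).
Var = αβ/((α+β)²(α+β+1)) = 12.53·35.13/(47.66²·48.66) = 0.003982.

0.003982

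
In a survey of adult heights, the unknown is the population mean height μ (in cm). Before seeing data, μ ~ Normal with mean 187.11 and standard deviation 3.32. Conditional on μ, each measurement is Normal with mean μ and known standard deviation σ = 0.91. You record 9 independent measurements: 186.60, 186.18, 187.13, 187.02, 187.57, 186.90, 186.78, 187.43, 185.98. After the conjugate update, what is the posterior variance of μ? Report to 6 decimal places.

For Normal data with known variance σ², a Normal(μ₀, σ₀²) prior on μ is conjugate. Posterior precision = 1/σ₀² + n/σ²; posterior mean is the precision-weighted average of μ₀ and x̄.
σ₀² = 3.32² = 11.0224, σ² = 0.91² = 0.8281; σ² + n·σ₀² = 0.8281 + 9·11.0224 = 100.0297.
Posterior precision = 1/σ₀² + n/σ² = 1/11.0224 + 9/0.8281 = (σ² + n·σ₀²)/(σ₀²σ²) = 100.0297/(11.0224·0.8281); posterior variance σₙ² = σ₀²σ²/(σ² + n·σ₀²) = 11.0224·0.8281/100.0297 = 0.091249.

0.091249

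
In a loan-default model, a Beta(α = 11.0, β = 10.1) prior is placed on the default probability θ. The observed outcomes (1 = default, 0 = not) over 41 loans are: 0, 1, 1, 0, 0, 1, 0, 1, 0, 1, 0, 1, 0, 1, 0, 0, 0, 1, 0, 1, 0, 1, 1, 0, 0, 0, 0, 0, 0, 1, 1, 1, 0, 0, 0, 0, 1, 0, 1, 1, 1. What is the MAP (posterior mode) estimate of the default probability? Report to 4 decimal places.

0.4659

The Beta prior is conjugate to a Binomial/Bernoulli likelihood; the update adds successes to α and failures to β.
Posterior: Beta(α+k, β+n−k) = Beta(11.0+18, 10.1+23) = Beta(29.0, 33.1).
Mode of Beta(a,b) for a,b>1 is (a−1)/(a+b−2) = 28.0/60.1 = 0.4659.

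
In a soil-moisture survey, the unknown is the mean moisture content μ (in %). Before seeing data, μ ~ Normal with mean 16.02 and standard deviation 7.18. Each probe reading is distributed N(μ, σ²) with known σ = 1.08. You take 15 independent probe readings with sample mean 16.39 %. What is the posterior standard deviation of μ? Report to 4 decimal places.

For Normal data with known variance σ², a Normal(μ₀, σ₀²) prior on μ is conjugate. Posterior precision = 1/σ₀² + n/σ²; posterior mean is the precision-weighted average of μ₀ and x̄.
σ₀² = 7.18² = 51.5524, σ² = 1.08² = 1.1664; σ² + n·σ₀² = 1.1664 + 15·51.5524 = 774.4524.
Posterior precision = 1/σ₀² + n/σ² = 1/51.5524 + 15/1.1664 = (σ² + n·σ₀²)/(σ₀²σ²) = 774.4524/(51.5524·1.1664); posterior variance σₙ² = σ₀²σ²/(σ² + n·σ₀²) = 51.5524·1.1664/774.4524 = 0.077643.
Posterior SD = √σₙ² = √(51.5524·1.1664/774.4524) = 0.2786.

0.2786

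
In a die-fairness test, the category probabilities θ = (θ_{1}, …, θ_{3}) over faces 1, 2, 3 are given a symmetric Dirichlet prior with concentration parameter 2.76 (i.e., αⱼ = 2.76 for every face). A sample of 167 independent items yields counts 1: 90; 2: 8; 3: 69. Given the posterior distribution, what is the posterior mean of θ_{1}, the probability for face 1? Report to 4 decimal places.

0.5292

The Dirichlet prior is conjugate to the Multinomial likelihood: each posterior αⱼ = prior αⱼ + observed count nⱼ.
Posterior concentration: (92.76, 10.76, 71.76), total = 175.28.
E[θ_{1}|data] = α_{1}/Σα = 92.76/175.28 = 0.5292.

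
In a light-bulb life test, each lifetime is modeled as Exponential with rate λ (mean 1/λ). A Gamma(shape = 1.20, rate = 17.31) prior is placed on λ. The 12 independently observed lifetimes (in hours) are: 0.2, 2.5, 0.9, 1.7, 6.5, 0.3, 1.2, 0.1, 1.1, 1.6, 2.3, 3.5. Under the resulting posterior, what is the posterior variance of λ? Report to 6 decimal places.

With a Gamma(shape α, rate β) prior on the exponential rate λ, the posterior after n observations with total T = Σxᵢ is Gamma(α+n, β+T).
Sum of observations T = 21.9 hours; n = 12.
Posterior: Gamma(1.20+12, 17.31+21.9) = Gamma(13.20, 39.21).
Var = α/β² = 0.008586.

0.008586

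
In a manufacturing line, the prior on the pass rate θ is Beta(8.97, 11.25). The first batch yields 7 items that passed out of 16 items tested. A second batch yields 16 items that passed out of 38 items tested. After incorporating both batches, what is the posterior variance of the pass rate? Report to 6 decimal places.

0.003260

The Beta prior is conjugate to a Binomial/Bernoulli likelihood; the update adds successes to α and failures to β.
After batch 1: Beta(8.97+7, 11.25+9) = Beta(15.97, 20.25).
After batch 2: Beta(15.97+16, 20.25+22) = Beta(31.97, 42.25).
Var = αβ/((α+β)²(α+β+1)) = 31.97·42.25/(74.22²·75.22) = 0.003260.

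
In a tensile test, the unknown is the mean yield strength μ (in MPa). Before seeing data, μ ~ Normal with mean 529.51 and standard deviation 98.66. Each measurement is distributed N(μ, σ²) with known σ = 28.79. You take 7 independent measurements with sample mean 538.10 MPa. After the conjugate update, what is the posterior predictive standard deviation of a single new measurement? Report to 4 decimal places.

30.7547

For Normal data with known variance σ², a Normal(μ₀, σ₀²) prior on μ is conjugate. Posterior precision = 1/σ₀² + n/σ²; posterior mean is the precision-weighted average of μ₀ and x̄.
σ₀² = 98.66² = 9733.7956, σ² = 28.79² = 828.8641; σ² + n·σ₀² = 828.8641 + 7·9733.7956 = 68965.4333.
Posterior precision = 1/σ₀² + n/σ² = 1/9733.7956 + 7/828.8641 = (σ² + n·σ₀²)/(σ₀²σ²) = 68965.4333/(9733.7956·828.8641); posterior variance σₙ² = σ₀²σ²/(σ² + n·σ₀²) = 9733.7956·828.8641/68965.4333 = 116.986051.
Predictive variance for one new observation = σₙ² + σ² = 9733.7956·828.8641/68965.4333 + 828.8641 = σ²·(σ₀² + 68965.4333)/68965.4333 = 828.8641·78699.2289/68965.4333 = 945.850151; SD = √(828.8641·78699.2289/68965.4333) = 30.7547.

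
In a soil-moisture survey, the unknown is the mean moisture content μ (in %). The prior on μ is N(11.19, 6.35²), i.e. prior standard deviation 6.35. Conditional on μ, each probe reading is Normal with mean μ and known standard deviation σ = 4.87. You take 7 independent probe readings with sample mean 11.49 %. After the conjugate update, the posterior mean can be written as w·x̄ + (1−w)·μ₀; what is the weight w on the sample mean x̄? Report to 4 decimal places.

For Normal data with known variance σ², a Normal(μ₀, σ₀²) prior on μ is conjugate. Posterior precision = 1/σ₀² + n/σ²; posterior mean is the precision-weighted average of μ₀ and x̄.
σ₀² = 6.35² = 40.3225, σ² = 4.87² = 23.7169. Prior precision 1/σ₀² = 1/40.3225; data precision n/σ² = 7/23.7169.
w = (n/σ²)/(1/σ₀² + n/σ²) = n·σ₀²/(σ² + n·σ₀²) = 7·40.3225/(23.7169 + 7·40.3225) = 282.2575/305.9744 = 0.9225.

0.9225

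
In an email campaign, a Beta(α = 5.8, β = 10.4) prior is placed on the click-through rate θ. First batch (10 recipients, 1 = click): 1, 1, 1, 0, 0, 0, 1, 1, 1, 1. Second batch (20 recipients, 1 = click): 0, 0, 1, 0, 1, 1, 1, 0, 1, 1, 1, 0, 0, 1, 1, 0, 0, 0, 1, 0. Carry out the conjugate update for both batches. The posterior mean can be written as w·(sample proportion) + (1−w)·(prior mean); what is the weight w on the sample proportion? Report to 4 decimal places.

The Beta prior is conjugate to a Binomial/Bernoulli likelihood; the update adds successes to α and failures to β.
Total number of recipients: n = 10 + 20 = 30.
Posterior mean = (α₀+k)/(α₀+β₀+n) = [n/(α₀+β₀+n)]·(k/n) + [(α₀+β₀)/(α₀+β₀+n)]·α₀/(α₀+β₀), so only n and the prior enter the weight.
The weight on the data is w = n/(α₀+β₀+n) = 30/(5.8+10.4+30) = 30/46.2 = 0.6494.

0.6494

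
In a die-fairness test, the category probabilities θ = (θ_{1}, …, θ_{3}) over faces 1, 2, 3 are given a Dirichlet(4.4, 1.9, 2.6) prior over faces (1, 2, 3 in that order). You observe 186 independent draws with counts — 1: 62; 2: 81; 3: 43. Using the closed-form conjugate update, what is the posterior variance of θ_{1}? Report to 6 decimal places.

0.001147

The Dirichlet prior is conjugate to the Multinomial likelihood: each posterior αⱼ = prior αⱼ + observed count nⱼ.
Posterior concentration: (66.4, 82.9, 45.6), total = 194.9.
Var[θ_j] = α_j(Σα−α_j)/((Σα)²(Σα+1)) = 66.4·128.5/(194.9²·195.9) = 0.001147.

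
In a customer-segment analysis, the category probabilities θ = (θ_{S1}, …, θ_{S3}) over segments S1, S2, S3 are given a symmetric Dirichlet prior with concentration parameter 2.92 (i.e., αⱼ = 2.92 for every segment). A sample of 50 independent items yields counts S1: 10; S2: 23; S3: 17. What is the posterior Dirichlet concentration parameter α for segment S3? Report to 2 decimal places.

19.92

The Dirichlet prior is conjugate to the Multinomial likelihood: each posterior αⱼ = prior αⱼ + observed count nⱼ.
Posterior concentration: (12.92, 25.92, 19.92), total = 58.76.
α_{S3} = 2.92 + 17 = 19.92.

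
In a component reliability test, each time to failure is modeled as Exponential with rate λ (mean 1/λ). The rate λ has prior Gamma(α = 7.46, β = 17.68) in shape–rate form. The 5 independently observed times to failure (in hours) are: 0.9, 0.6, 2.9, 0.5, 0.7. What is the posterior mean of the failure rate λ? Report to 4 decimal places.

With a Gamma(shape α, rate β) prior on the exponential rate λ, the posterior after n observations with total T = Σxᵢ is Gamma(α+n, β+T).
Sum of observations T = 5.6 hours; n = 5.
Posterior: Gamma(7.46+5, 17.68+5.6) = Gamma(12.46, 23.28).
Posterior mean of λ = α/β = 12.46/23.28 = 0.5352.

0.5352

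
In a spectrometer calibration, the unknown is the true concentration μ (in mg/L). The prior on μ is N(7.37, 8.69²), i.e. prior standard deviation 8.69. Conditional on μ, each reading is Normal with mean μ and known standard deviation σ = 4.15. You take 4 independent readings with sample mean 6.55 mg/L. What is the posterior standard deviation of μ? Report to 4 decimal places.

For Normal data with known variance σ², a Normal(μ₀, σ₀²) prior on μ is conjugate. Posterior precision = 1/σ₀² + n/σ²; posterior mean is the precision-weighted average of μ₀ and x̄.
σ₀² = 8.69² = 75.5161, σ² = 4.15² = 17.2225; σ² + n·σ₀² = 17.2225 + 4·75.5161 = 319.2869.
Posterior precision = 1/σ₀² + n/σ² = 1/75.5161 + 4/17.2225 = (σ² + n·σ₀²)/(σ₀²σ²) = 319.2869/(75.5161·17.2225); posterior variance σₙ² = σ₀²σ²/(σ² + n·σ₀²) = 75.5161·17.2225/319.2869 = 4.073377.
Posterior SD = √σₙ² = √(75.5161·17.2225/319.2869) = 2.0183.

2.0183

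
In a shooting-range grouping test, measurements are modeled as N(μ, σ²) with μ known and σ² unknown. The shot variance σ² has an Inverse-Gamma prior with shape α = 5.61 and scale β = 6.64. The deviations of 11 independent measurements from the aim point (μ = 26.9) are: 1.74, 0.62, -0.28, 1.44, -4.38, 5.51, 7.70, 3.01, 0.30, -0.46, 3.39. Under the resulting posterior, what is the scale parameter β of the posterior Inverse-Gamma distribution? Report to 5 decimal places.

74.26615

With known mean μ and an Inverse-Gamma(α, β) prior on σ², the Normal likelihood is conjugate: posterior is Inv-Gamma(α + n/2, β + Σ(xᵢ−μ)²/2).
Σ(xᵢ−μ)² = (1.74)² + (0.62)² + (-0.28)² + (1.44)² + (-4.38)² + (5.51)² + (7.70)² + (3.01)² + (0.30)² + (-0.46)² + (3.39)² = 135.2523.
Posterior: Inv-Gamma(5.61 + 11/2, 6.64 + 135.2523/2) = Inv-Gamma(11.11, 74.26615).
Posterior β = 74.26615.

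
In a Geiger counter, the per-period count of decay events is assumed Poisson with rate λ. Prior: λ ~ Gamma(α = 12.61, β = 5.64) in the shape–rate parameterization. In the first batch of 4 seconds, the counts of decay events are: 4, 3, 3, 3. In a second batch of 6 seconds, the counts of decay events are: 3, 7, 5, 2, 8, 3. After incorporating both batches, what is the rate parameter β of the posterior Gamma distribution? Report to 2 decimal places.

15.64

With a Gamma(shape α, rate β) prior, the Poisson likelihood is conjugate: the posterior is Gamma(α + ΣXᵢ, β + n).
Batch 1: sum of counts S = 13 over n = 4 seconds.
After batch 1: Gamma(α+S, β+n) = Gamma(12.61+13, 5.64+4) = Gamma(25.61, 9.64).
Batch 2: sum of counts S = 28 over n = 6 seconds.
After batch 2: Gamma(α+S, β+n) = Gamma(25.61+28, 9.64+6) = Gamma(53.61, 15.64).
Posterior β = 15.64.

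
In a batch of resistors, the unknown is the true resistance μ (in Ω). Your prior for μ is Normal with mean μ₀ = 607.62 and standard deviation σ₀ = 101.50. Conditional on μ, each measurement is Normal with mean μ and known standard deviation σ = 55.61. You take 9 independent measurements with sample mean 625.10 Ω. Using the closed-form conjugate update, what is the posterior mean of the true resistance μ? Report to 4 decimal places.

624.5358

For Normal data with known variance σ², a Normal(μ₀, σ₀²) prior on μ is conjugate. Posterior precision = 1/σ₀² + n/σ²; posterior mean is the precision-weighted average of μ₀ and x̄.
n·x̄ = 9·625.10 = 5625.9.
σ₀² = 101.50² = 10302.25, σ² = 55.61² = 3092.4721; σ² + n·σ₀² = 3092.4721 + 9·10302.25 = 95812.7221.
Posterior mean = (μ₀/σ₀² + n·x̄/σ²)/(1/σ₀² + n/σ²) = (σ²·μ₀ + σ₀²·n·x̄)/(σ² + n·σ₀²) = (3092.4721·607.62 + 10302.25·5625.9)/95812.7221 = 59838476.172402/95812.7221 = 624.5358.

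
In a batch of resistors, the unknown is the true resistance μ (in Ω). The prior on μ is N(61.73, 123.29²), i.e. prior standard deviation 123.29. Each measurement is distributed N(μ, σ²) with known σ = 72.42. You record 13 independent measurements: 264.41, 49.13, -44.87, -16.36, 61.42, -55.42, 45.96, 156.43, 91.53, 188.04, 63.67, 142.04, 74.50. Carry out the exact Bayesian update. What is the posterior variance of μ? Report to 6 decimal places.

393.004362

For Normal data with known variance σ², a Normal(μ₀, σ₀²) prior on μ is conjugate. Posterior precision = 1/σ₀² + n/σ²; posterior mean is the precision-weighted average of μ₀ and x̄.
σ₀² = 123.29² = 15200.4241, σ² = 72.42² = 5244.6564; σ² + n·σ₀² = 5244.6564 + 13·15200.4241 = 202850.1697.
Posterior precision = 1/σ₀² + n/σ² = 1/15200.4241 + 13/5244.6564 = (σ² + n·σ₀²)/(σ₀²σ²) = 202850.1697/(15200.4241·5244.6564); posterior variance σₙ² = σ₀²σ²/(σ² + n·σ₀²) = 15200.4241·5244.6564/202850.1697 = 393.004362.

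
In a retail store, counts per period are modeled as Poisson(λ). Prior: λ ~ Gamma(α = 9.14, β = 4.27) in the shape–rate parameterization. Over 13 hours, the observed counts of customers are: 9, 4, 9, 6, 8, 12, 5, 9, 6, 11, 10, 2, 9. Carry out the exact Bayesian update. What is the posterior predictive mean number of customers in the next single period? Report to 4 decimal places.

6.3196

With a Gamma(shape α, rate β) prior, the Poisson likelihood is conjugate: the posterior is Gamma(α + ΣXᵢ, β + n).
Sum of counts S = 100 over n = 13 hours.
Posterior: Gamma(α+S, β+n) = Gamma(9.14+100, 4.27+13) = Gamma(109.14, 17.27).
The predictive distribution for one future period is NegBinom with mean α/β = 6.3196.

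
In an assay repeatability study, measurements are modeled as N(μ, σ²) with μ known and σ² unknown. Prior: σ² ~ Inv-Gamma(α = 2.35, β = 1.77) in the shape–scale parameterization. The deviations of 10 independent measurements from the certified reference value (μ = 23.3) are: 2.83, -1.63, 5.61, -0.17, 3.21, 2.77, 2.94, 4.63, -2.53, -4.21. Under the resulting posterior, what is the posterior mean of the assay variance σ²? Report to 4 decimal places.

With known mean μ and an Inverse-Gamma(α, β) prior on σ², the Normal likelihood is conjugate: posterior is Inv-Gamma(α + n/2, β + Σ(xᵢ−μ)²/2).
Σ(xᵢ−μ)² = (2.83)² + (-1.63)² + (5.61)² + (-0.17)² + (3.21)² + (2.77)² + (2.94)² + (4.63)² + (-2.53)² + (-4.21)² = 114.3493.
Posterior: Inv-Gamma(2.35 + 10/2, 1.77 + 114.3493/2) = Inv-Gamma(7.35, 58.94465).
E[σ²|data] = β/(α−1) = 58.94465/6.35 = 9.2826.

9.2826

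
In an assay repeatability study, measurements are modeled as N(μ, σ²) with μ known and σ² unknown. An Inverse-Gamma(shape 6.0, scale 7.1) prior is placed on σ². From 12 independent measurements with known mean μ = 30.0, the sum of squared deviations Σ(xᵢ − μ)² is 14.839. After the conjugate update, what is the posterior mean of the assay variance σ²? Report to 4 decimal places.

With known mean μ and an Inverse-Gamma(α, β) prior on σ², the Normal likelihood is conjugate: posterior is Inv-Gamma(α + n/2, β + Σ(xᵢ−μ)²/2).
Posterior: Inv-Gamma(6.0 + 12/2, 7.1 + 14.839/2) = Inv-Gamma(12.00, 14.5195).
E[σ²|data] = β/(α−1) = 14.5195/11.00 = 1.3200.

1.3200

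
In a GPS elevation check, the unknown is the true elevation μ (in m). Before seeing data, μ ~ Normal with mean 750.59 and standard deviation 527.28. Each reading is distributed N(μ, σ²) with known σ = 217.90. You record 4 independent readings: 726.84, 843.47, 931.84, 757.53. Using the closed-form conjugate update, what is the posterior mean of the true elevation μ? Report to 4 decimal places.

812.2859

For Normal data with known variance σ², a Normal(μ₀, σ₀²) prior on μ is conjugate. Posterior precision = 1/σ₀² + n/σ²; posterior mean is the precision-weighted average of μ₀ and x̄.
Σxᵢ = 726.84 + 843.47 + 931.84 + 757.53 = 3259.68, so n·x̄ = 3259.68.
σ₀² = 527.28² = 278024.1984, σ² = 217.90² = 47480.41; σ² + n·σ₀² = 47480.41 + 4·278024.1984 = 1159577.2036.
Posterior mean = (μ₀/σ₀² + n·x̄/σ²)/(1/σ₀² + n/σ²) = (σ²·μ₀ + σ₀²·n·x̄)/(σ² + n·σ₀²) = (47480.41·750.59 + 278024.1984·3259.68)/1159577.2036 = 941908239.982412/1159577.2036 = 812.2859.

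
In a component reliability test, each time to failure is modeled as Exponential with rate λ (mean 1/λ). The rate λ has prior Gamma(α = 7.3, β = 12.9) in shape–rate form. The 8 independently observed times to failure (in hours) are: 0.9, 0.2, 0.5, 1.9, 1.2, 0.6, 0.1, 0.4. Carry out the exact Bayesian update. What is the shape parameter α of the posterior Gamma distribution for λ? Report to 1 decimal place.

With a Gamma(shape α, rate β) prior on the exponential rate λ, the posterior after n observations with total T = Σxᵢ is Gamma(α+n, β+T).
Sum of observations T = 5.8 hours; n = 8.
Posterior: Gamma(7.3+8, 12.9+5.8) = Gamma(15.3, 18.7).
Posterior α = 15.3.

15.3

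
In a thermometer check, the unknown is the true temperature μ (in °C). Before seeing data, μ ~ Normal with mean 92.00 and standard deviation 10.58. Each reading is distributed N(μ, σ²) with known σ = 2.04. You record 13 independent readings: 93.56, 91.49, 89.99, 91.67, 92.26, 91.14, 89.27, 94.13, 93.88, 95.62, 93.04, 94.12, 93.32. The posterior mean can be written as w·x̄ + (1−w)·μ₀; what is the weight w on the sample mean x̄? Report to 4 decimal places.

For Normal data with known variance σ², a Normal(μ₀, σ₀²) prior on μ is conjugate. Posterior precision = 1/σ₀² + n/σ²; posterior mean is the precision-weighted average of μ₀ and x̄.
σ₀² = 10.58² = 111.9364, σ² = 2.04² = 4.1616. Prior precision 1/σ₀² = 1/111.9364; data precision n/σ² = 13/4.1616.
w = (n/σ²)/(1/σ₀² + n/σ²) = n·σ₀²/(σ² + n·σ₀²) = 13·111.9364/(4.1616 + 13·111.9364) = 1455.1732/1459.3348 = 0.9971.

0.9971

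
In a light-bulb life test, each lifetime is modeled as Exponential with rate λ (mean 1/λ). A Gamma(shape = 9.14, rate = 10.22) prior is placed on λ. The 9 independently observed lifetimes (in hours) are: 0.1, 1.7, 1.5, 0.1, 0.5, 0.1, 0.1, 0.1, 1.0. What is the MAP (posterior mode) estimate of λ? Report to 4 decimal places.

With a Gamma(shape α, rate β) prior on the exponential rate λ, the posterior after n observations with total T = Σxᵢ is Gamma(α+n, β+T).
Sum of observations T = 5.2 hours; n = 9.
Posterior: Gamma(9.14+9, 10.22+5.2) = Gamma(18.14, 15.42).
Mode = (α−1)/β = 1.1115.

1.1115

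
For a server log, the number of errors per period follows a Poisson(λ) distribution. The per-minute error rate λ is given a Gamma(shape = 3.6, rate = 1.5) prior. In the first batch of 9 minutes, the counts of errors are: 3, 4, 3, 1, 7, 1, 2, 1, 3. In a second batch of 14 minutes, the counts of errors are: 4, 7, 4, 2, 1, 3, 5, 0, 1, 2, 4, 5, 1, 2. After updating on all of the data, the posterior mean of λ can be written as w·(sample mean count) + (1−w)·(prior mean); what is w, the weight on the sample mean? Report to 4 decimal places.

0.9388

With a Gamma(shape α, rate β) prior, the Poisson likelihood is conjugate: the posterior is Gamma(α + ΣXᵢ, β + n).
Total number of minutes: n = 9 + 14 = 23.
Posterior mean = (α₀+S)/(β₀+n) = [n/(β₀+n)]·(S/n) + [β₀/(β₀+n)]·(α₀/β₀), so only n and β₀ enter the weight.
Weight on data w = n/(β₀+n) = 23/(1.5+23) = 23/24.5 = 0.9388.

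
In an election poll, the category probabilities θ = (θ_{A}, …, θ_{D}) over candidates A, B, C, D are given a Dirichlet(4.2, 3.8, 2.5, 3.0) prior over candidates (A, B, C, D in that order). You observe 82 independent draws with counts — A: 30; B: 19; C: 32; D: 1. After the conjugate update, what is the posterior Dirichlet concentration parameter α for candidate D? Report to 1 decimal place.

4.0

The Dirichlet prior is conjugate to the Multinomial likelihood: each posterior αⱼ = prior αⱼ + observed count nⱼ.
Posterior concentration: (34.2, 22.8, 34.5, 4.0), total = 95.5.
α_{D} = 3.0 + 1 = 4.0.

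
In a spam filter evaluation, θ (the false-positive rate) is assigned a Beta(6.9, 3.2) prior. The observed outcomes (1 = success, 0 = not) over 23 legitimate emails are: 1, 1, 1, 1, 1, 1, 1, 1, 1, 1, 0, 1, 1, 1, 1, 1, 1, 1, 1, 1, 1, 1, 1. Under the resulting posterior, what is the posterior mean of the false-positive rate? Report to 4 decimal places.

The Beta prior is conjugate to a Binomial/Bernoulli likelihood; the update adds successes to α and failures to β.
Posterior: Beta(α+k, β+n−k) = Beta(6.9+22, 3.2+1) = Beta(28.9, 4.2).
Posterior mean = α/(α+β) = 28.9/33.1 = 0.8731.

0.8731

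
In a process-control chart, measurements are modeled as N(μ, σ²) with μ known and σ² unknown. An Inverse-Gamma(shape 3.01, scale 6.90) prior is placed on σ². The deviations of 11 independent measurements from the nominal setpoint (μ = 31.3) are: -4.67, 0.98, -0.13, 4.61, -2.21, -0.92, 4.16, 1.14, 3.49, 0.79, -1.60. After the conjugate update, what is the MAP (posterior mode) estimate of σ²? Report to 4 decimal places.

With known mean μ and an Inverse-Gamma(α, β) prior on σ², the Normal likelihood is conjugate: posterior is Inv-Gamma(α + n/2, β + Σ(xᵢ−μ)²/2).
Σ(xᵢ−μ)² = (-4.67)² + (0.98)² + (-0.13)² + (4.61)² + (-2.21)² + (-0.92)² + (4.16)² + (1.14)² + (3.49)² + (0.79)² + (-1.60)² = 83.7382.
Posterior: Inv-Gamma(3.01 + 11/2, 6.90 + 83.7382/2) = Inv-Gamma(8.51, 48.76910).
Mode = β/(α+1) = 48.76910/9.51 = 5.1282.

5.1282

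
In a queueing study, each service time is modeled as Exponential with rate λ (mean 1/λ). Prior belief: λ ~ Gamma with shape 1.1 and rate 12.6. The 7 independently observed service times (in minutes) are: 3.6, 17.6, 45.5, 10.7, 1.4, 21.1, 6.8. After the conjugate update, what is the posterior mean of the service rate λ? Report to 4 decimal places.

0.0679

With a Gamma(shape α, rate β) prior on the exponential rate λ, the posterior after n observations with total T = Σxᵢ is Gamma(α+n, β+T).
Sum of observations T = 106.7 minutes; n = 7.
Posterior: Gamma(1.1+7, 12.6+106.7) = Gamma(8.1, 119.3).
Posterior mean of λ = α/β = 8.1/119.3 = 0.0679.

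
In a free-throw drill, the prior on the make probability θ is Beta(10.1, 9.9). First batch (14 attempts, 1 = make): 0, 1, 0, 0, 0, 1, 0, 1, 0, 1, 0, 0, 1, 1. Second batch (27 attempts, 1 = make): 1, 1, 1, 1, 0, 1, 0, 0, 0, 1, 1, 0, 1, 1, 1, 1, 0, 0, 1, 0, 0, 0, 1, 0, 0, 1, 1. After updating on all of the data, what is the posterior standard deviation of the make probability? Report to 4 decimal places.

0.0635

The Beta prior is conjugate to a Binomial/Bernoulli likelihood; the update adds successes to α and failures to β.
After batch 1: Beta(10.1+6, 9.9+8) = Beta(16.1, 17.9).
After batch 2: Beta(16.1+15, 17.9+12) = Beta(31.1, 29.9).
Var = αβ/((α+β)²(α+β+1)) = 31.1·29.9/(61.0²·62.0) = 0.00403070; SD = √0.00403070 = 0.0635.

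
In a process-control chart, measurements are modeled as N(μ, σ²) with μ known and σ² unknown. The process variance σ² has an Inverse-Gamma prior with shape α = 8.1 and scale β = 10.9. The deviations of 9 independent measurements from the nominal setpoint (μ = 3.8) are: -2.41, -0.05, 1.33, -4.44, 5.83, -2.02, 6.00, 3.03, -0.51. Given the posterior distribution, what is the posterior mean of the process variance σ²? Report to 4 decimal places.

With known mean μ and an Inverse-Gamma(α, β) prior on σ², the Normal likelihood is conjugate: posterior is Inv-Gamma(α + n/2, β + Σ(xᵢ−μ)²/2).
Σ(xᵢ−μ)² = (-2.41)² + (-0.05)² + (1.33)² + (-4.44)² + (5.83)² + (-2.02)² + (6.00)² + (3.03)² + (-0.51)² = 110.8034.
Posterior: Inv-Gamma(8.1 + 9/2, 10.9 + 110.8034/2) = Inv-Gamma(12.60, 66.30170).
E[σ²|data] = β/(α−1) = 66.30170/11.60 = 5.7157.

5.7157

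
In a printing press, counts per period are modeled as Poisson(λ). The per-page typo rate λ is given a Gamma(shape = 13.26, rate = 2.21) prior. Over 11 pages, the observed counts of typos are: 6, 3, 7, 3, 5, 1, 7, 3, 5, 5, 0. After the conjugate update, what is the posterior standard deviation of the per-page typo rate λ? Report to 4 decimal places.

0.5778

With a Gamma(shape α, rate β) prior, the Poisson likelihood is conjugate: the posterior is Gamma(α + ΣXᵢ, β + n).
Sum of counts S = 45 over n = 11 pages.
Posterior: Gamma(α+S, β+n) = Gamma(13.26+45, 2.21+11) = Gamma(58.26, 13.21).
SD = √α/β = √58.26/13.21 = 0.5778.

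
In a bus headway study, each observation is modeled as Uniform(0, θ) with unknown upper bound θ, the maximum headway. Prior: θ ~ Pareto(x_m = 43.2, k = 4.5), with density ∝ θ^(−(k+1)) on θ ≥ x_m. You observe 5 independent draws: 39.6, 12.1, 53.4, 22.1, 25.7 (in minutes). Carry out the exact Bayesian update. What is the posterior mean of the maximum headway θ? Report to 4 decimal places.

A Pareto(scale x_m, shape k) prior on the upper bound θ of Uniform(0, θ) is conjugate: posterior is Pareto(max(x_m, max xᵢ), k + n).
Sample maximum = 53.4; prior scale x_m = 43.2 → posterior scale = max = 53.4.
Posterior shape = 4.5 + 5 = 9.5.
E[θ|data] = k·x_m/(k−1) = 9.5·53.4/8.5 = 59.6824.

59.6824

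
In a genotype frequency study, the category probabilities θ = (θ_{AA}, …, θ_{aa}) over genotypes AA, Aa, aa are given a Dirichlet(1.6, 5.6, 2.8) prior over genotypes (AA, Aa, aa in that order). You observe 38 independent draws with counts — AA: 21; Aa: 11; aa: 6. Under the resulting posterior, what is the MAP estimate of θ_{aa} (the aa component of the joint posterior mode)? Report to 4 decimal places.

The Dirichlet prior is conjugate to the Multinomial likelihood: each posterior αⱼ = prior αⱼ + observed count nⱼ.
Posterior concentration: (22.6, 16.6, 8.8), total = 48.0.
Joint mode component: (α_{aa}−1)/(Σα−K) = 7.8/45.0 = 0.1733.

0.1733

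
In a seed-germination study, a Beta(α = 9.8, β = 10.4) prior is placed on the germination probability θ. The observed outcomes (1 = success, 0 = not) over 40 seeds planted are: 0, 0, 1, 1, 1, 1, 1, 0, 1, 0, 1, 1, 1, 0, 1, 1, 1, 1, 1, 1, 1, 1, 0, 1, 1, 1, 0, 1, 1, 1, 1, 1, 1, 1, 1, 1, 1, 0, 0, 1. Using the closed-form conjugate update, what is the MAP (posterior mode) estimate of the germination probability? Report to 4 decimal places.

0.6838

The Beta prior is conjugate to a Binomial/Bernoulli likelihood; the update adds successes to α and failures to β.
Posterior: Beta(α+k, β+n−k) = Beta(9.8+31, 10.4+9) = Beta(40.8, 19.4).
Mode of Beta(a,b) for a,b>1 is (a−1)/(a+b−2) = 39.8/58.2 = 0.6838.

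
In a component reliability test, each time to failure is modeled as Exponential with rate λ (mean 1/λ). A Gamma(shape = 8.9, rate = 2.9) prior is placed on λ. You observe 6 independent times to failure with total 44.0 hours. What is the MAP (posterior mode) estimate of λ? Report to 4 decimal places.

With a Gamma(shape α, rate β) prior on the exponential rate λ, the posterior after n observations with total T = Σxᵢ is Gamma(α+n, β+T).
Posterior: Gamma(8.9+6, 2.9+44.0) = Gamma(14.9, 46.9).
Mode = (α−1)/β = 0.2964.

0.2964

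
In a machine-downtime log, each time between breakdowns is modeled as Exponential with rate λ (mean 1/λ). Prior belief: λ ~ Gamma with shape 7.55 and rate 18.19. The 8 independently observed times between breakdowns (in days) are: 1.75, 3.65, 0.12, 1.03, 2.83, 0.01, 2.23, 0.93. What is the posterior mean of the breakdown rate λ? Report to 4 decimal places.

With a Gamma(shape α, rate β) prior on the exponential rate λ, the posterior after n observations with total T = Σxᵢ is Gamma(α+n, β+T).
Sum of observations T = 12.55 days; n = 8.
Posterior: Gamma(7.55+8, 18.19+12.55) = Gamma(15.55, 30.74).
Posterior mean of λ = α/β = 15.55/30.74 = 0.5059.

0.5059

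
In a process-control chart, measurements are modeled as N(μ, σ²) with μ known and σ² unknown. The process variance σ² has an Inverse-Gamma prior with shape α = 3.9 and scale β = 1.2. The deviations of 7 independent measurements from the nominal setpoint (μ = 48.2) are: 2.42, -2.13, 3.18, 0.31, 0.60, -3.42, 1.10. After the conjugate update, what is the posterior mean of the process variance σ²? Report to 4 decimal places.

2.8335

With known mean μ and an Inverse-Gamma(α, β) prior on σ², the Normal likelihood is conjugate: posterior is Inv-Gamma(α + n/2, β + Σ(xᵢ−μ)²/2).
Σ(xᵢ−μ)² = (2.42)² + (-2.13)² + (3.18)² + (0.31)² + (0.60)² + (-3.42)² + (1.10)² = 33.8682.
Posterior: Inv-Gamma(3.9 + 7/2, 1.2 + 33.8682/2) = Inv-Gamma(7.40, 18.13410).
E[σ²|data] = β/(α−1) = 18.13410/6.40 = 2.8335.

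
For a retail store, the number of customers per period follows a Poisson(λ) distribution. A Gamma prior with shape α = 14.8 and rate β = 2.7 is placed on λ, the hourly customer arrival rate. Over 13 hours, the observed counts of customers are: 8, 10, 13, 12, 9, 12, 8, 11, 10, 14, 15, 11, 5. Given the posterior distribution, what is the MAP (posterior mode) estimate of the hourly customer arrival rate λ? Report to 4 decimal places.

With a Gamma(shape α, rate β) prior, the Poisson likelihood is conjugate: the posterior is Gamma(α + ΣXᵢ, β + n).
Sum of counts S = 138 over n = 13 hours.
Posterior: Gamma(α+S, β+n) = Gamma(14.8+138, 2.7+13) = Gamma(152.8, 15.7).
Mode of Gamma(α,β) for α≥1 is (α−1)/β = 151.8/15.7 = 9.6688.

9.6688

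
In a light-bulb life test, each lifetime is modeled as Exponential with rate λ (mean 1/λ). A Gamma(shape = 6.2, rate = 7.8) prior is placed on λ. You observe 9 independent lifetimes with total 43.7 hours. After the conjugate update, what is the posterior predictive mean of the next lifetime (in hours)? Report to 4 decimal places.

3.6268

With a Gamma(shape α, rate β) prior on the exponential rate λ, the posterior after n observations with total T = Σxᵢ is Gamma(α+n, β+T).
Posterior: Gamma(6.2+9, 7.8+43.7) = Gamma(15.2, 51.5).
The predictive distribution for the next observation is Lomax; its mean is β/(α−1) = 51.5/14.2 = 3.6268.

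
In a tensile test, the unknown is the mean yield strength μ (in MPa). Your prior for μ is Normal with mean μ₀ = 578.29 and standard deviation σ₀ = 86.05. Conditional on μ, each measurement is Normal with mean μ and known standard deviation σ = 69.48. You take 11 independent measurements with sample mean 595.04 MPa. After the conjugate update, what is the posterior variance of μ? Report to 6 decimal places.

414.305603

For Normal data with known variance σ², a Normal(μ₀, σ₀²) prior on μ is conjugate. Posterior precision = 1/σ₀² + n/σ²; posterior mean is the precision-weighted average of μ₀ and x̄.
σ₀² = 86.05² = 7404.6025, σ² = 69.48² = 4827.4704; σ² + n·σ₀² = 4827.4704 + 11·7404.6025 = 86278.0979.
Posterior precision = 1/σ₀² + n/σ² = 1/7404.6025 + 11/4827.4704 = (σ² + n·σ₀²)/(σ₀²σ²) = 86278.0979/(7404.6025·4827.4704); posterior variance σₙ² = σ₀²σ²/(σ² + n·σ₀²) = 7404.6025·4827.4704/86278.0979 = 414.305603.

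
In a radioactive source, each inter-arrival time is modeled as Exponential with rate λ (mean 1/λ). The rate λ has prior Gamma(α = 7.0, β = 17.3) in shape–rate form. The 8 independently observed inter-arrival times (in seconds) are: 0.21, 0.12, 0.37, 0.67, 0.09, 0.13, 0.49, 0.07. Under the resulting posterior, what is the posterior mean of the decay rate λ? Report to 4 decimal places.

With a Gamma(shape α, rate β) prior on the exponential rate λ, the posterior after n observations with total T = Σxᵢ is Gamma(α+n, β+T).
Sum of observations T = 2.15 seconds; n = 8.
Posterior: Gamma(7.0+8, 17.3+2.15) = Gamma(15.0, 19.45).
Posterior mean of λ = α/β = 15.0/19.45 = 0.7712.

0.7712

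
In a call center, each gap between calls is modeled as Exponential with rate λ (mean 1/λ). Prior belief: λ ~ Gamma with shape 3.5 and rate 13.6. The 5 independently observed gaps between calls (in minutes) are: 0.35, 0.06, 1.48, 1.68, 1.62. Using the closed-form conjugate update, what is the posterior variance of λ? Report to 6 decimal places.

With a Gamma(shape α, rate β) prior on the exponential rate λ, the posterior after n observations with total T = Σxᵢ is Gamma(α+n, β+T).
Sum of observations T = 5.19 minutes; n = 5.
Posterior: Gamma(3.5+5, 13.6+5.19) = Gamma(8.5, 18.79).
Var = α/β² = 0.024075.

0.024075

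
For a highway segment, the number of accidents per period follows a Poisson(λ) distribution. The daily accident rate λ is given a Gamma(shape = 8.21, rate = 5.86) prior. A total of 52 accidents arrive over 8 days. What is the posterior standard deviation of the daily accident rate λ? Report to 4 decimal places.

With a Gamma(shape α, rate β) prior, the Poisson likelihood is conjugate: the posterior is Gamma(α + ΣXᵢ, β + n).
Posterior: Gamma(α+S, β+n) = Gamma(8.21+52, 5.86+8) = Gamma(60.21, 13.86).
SD = √α/β = √60.21/13.86 = 0.5598.

0.5598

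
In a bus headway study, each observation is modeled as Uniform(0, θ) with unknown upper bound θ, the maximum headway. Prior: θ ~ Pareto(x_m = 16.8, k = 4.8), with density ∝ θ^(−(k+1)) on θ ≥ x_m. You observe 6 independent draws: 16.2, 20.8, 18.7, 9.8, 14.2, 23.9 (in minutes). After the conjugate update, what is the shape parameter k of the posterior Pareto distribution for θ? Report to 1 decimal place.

A Pareto(scale x_m, shape k) prior on the upper bound θ of Uniform(0, θ) is conjugate: posterior is Pareto(max(x_m, max xᵢ), k + n).
Sample maximum = 23.9; prior scale x_m = 16.8 → posterior scale = max = 23.9.
Posterior shape = 4.8 + 6 = 10.8.
Posterior shape k = 10.8.

10.8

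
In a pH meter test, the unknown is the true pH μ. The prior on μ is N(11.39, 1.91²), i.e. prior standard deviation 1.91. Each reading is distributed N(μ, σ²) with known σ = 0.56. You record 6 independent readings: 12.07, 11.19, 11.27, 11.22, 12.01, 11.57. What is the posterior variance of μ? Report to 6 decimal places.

For Normal data with known variance σ², a Normal(μ₀, σ₀²) prior on μ is conjugate. Posterior precision = 1/σ₀² + n/σ²; posterior mean is the precision-weighted average of μ₀ and x̄.
σ₀² = 1.91² = 3.6481, σ² = 0.56² = 0.3136; σ² + n·σ₀² = 0.3136 + 6·3.6481 = 22.2022.
Posterior precision = 1/σ₀² + n/σ² = 1/3.6481 + 6/0.3136 = (σ² + n·σ₀²)/(σ₀²σ²) = 22.2022/(3.6481·0.3136); posterior variance σₙ² = σ₀²σ²/(σ² + n·σ₀²) = 3.6481·0.3136/22.2022 = 0.051528.

0.051528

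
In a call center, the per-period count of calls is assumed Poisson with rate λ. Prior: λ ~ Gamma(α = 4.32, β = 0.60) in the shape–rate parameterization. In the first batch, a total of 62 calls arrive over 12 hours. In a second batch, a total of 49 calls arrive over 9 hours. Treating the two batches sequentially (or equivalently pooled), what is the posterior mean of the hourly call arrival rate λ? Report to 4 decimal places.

With a Gamma(shape α, rate β) prior, the Poisson likelihood is conjugate: the posterior is Gamma(α + ΣXᵢ, β + n).
After batch 1: Gamma(α+S, β+n) = Gamma(4.32+62, 0.60+12) = Gamma(66.32, 12.60).
After batch 2: Gamma(α+S, β+n) = Gamma(66.32+49, 12.60+9) = Gamma(115.32, 21.60).
Posterior mean = α/β = 115.32/21.60 = 5.3389.

5.3389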